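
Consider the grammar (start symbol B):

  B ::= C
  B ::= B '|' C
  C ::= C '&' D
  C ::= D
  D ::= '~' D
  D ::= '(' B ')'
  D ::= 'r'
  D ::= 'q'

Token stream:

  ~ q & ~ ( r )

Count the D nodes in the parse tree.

[B [C [C [D ~ [D q]]] & [D ~ [D ( [B [C [D r]]] )]]]]

5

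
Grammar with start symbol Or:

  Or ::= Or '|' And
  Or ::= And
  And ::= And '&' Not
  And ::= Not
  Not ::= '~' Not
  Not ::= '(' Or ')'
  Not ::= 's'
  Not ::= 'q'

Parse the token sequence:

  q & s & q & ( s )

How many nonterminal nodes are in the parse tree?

[Or [And [And [And [And [Not q]] & [Not s]] & [Not q]] & [Not ( [Or [And [Not s]]] )]]]

12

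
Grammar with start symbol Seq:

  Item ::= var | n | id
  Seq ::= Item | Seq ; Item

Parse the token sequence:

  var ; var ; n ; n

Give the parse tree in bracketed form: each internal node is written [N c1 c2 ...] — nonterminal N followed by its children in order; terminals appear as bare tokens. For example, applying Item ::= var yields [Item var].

Seq
Seq ; Item
Seq ; Item ; Item
Seq ; Item ; Item ; Item
Item ; Item ; Item ; Item
var ; Item ; Item ; Item
var ; var ; Item ; Item
var ; var ; n ; Item
var ; var ; n ; n

[Seq [Seq [Seq [Seq [Item var]] ; [Item var]] ; [Item n]] ; [Item n]]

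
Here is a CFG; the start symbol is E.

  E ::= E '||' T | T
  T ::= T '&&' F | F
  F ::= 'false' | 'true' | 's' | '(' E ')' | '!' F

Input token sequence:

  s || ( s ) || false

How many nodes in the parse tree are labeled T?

[E [E [E [T [F s]]] || [T [F ( [E [T [F s]]] )]]] || [T [F false]]]

4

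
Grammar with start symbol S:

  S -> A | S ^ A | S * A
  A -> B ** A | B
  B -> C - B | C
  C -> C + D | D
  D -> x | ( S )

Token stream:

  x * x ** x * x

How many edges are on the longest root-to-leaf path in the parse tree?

7

[S [S [S [A [B [C [D x]]]]] * [A [B [C [D x]]] ** [A [B [C [D x]]]]]] * [A [B [C [D x]]]]]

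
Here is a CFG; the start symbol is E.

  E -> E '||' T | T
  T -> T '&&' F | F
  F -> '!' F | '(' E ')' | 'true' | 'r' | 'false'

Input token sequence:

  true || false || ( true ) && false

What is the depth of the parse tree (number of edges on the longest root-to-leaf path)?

7

[E [E [E [T [F true]]] || [T [F false]]] || [T [T [F ( [E [T [F true]]] )]] && [F false]]]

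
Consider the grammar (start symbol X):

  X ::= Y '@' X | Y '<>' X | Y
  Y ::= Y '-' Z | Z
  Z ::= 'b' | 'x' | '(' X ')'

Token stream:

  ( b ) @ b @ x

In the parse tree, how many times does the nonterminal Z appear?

4

[X [Y [Z ( [X [Y [Z b]]] )]] @ [X [Y [Z b]] @ [X [Y [Z x]]]]]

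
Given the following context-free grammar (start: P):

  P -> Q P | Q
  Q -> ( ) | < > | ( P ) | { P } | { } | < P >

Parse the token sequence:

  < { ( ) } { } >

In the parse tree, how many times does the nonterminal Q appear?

4

[P [Q < [P [Q { [P [Q ( )]] }] [P [Q { }]]] >]]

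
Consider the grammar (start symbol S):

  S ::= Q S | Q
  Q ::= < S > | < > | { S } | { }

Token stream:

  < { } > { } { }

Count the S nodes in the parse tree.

4

[S [Q < [S [Q { }]] >] [S [Q { }] [S [Q { }]]]]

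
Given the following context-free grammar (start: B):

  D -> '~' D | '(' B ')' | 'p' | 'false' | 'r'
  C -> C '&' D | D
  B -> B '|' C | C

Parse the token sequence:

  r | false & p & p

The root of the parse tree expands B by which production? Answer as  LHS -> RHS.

[B [B [C [D r]]] | [C [C [C [D false]] & [D p]] & [D p]]]

B -> B '|' C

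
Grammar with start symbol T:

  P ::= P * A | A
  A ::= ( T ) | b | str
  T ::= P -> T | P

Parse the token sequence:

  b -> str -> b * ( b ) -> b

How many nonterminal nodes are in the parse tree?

[T [P [A b]] -> [T [P [A str]] -> [T [P [P [A b]] * [A ( [T [P [A b]]] )]] -> [T [P [A b]]]]]]

17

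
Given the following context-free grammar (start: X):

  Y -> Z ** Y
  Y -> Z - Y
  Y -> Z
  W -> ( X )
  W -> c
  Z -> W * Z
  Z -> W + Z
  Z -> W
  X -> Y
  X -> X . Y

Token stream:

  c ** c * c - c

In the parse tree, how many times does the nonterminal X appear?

1

[X [Y [Z [W c]] ** [Y [Z [W c] * [Z [W c]]] - [Y [Z [W c]]]]]]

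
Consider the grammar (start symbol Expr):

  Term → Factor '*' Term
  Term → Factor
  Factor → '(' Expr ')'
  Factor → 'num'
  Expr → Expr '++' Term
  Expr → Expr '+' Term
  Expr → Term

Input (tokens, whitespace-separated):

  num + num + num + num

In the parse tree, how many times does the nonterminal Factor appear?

[Expr [Expr [Expr [Expr [Term [Factor num]]] + [Term [Factor num]]] + [Term [Factor num]]] + [Term [Factor num]]]

4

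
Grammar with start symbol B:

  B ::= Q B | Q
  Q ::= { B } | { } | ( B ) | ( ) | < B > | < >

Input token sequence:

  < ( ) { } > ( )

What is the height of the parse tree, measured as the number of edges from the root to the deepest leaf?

[B [Q < [B [Q ( )] [B [Q { }]]] >] [B [Q ( )]]]

5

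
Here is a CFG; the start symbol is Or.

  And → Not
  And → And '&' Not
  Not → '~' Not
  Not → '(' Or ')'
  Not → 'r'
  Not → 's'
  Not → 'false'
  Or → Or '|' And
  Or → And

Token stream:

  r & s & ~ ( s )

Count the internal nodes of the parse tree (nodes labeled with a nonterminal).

[Or [And [And [And [Not r]] & [Not s]] & [Not ~ [Not ( [Or [And [Not s]]] )]]]]

11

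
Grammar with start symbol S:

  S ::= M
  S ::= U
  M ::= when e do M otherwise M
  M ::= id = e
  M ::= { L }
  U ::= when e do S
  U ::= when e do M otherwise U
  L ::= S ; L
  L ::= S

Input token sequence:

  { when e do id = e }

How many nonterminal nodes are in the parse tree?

7

[S [M { [L [S [U when e do [S [M id = e]]]]] }]]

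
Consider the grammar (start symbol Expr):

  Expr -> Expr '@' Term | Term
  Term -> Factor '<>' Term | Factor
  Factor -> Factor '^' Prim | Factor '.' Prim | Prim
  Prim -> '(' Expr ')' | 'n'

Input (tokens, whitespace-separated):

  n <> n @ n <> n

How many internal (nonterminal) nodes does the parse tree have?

14

[Expr [Expr [Term [Factor [Prim n]] <> [Term [Factor [Prim n]]]]] @ [Term [Factor [Prim n]] <> [Term [Factor [Prim n]]]]]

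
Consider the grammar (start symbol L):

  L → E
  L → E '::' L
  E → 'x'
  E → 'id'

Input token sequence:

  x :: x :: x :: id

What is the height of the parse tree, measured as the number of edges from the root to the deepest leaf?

[L [E x] :: [L [E x] :: [L [E x] :: [L [E id]]]]]

5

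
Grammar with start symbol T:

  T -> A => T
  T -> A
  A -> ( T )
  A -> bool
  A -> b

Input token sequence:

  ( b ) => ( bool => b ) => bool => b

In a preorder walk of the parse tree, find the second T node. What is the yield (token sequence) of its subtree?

[T [A ( [T [A b]] )] => [T [A ( [T [A bool] => [T [A b]]] )] => [T [A bool] => [T [A b]]]]]

b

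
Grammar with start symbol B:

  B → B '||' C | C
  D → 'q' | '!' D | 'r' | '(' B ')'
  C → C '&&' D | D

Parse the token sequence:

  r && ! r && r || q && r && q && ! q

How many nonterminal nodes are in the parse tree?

[B [B [C [C [C [D r]] && [D ! [D r]]] && [D r]]] || [C [C [C [C [D q]] && [D r]] && [D q]] && [D ! [D q]]]]

18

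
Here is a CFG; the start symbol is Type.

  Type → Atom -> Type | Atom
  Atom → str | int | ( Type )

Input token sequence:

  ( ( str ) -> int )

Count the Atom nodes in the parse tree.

[Type [Atom ( [Type [Atom ( [Type [Atom str]] )] -> [Type [Atom int]]] )]]

4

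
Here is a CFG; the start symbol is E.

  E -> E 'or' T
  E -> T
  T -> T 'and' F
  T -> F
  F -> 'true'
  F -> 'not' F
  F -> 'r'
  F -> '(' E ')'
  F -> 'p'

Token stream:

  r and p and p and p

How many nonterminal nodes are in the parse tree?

9

[E [T [T [T [T [F r]] and [F p]] and [F p]] and [F p]]]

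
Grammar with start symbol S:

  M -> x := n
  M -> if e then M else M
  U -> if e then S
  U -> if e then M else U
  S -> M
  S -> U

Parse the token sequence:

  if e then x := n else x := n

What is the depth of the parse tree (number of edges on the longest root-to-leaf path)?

3

[S [M if e then [M x := n] else [M x := n]]]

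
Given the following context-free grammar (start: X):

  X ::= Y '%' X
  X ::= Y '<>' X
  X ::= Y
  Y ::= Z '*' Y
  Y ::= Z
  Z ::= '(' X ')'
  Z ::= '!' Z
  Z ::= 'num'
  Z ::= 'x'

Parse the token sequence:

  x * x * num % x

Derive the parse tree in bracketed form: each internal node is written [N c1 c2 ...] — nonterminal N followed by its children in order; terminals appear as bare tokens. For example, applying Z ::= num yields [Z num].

[X [Y [Z x] * [Y [Z x] * [Y [Z num]]]] % [X [Y [Z x]]]]

X
Y % X
Z * Y % X
x * Y % X
x * Z * Y % X
x * x * Y % X
x * x * Z % X
x * x * num % X
x * x * num % Y
x * x * num % Z
x * x * num % x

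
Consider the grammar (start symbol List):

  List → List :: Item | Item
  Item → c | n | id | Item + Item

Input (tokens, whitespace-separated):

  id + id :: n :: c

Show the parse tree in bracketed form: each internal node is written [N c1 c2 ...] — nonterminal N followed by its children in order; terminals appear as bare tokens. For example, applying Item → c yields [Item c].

List
List :: Item
List :: Item :: Item
Item :: Item :: Item
Item + Item :: Item :: Item
id + Item :: Item :: Item
id + id :: Item :: Item
id + id :: n :: Item
id + id :: n :: c

[List [List [List [Item [Item id] + [Item id]]] :: [Item n]] :: [Item c]]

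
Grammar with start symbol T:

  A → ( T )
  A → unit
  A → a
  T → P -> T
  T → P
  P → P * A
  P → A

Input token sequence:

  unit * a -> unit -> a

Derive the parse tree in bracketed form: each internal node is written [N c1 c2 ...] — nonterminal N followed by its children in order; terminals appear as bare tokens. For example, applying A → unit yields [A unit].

[T [P [P [A unit]] * [A a]] -> [T [P [A unit]] -> [T [P [A a]]]]]

T
P -> T
P * A -> T
A * A -> T
unit * A -> T
unit * a -> T
unit * a -> P -> T
unit * a -> A -> T
unit * a -> unit -> T
unit * a -> unit -> P
unit * a -> unit -> A
unit * a -> unit -> a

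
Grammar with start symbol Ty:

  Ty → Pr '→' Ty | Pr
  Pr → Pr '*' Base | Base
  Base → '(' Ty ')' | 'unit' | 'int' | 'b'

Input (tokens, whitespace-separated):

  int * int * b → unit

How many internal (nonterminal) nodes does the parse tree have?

[Ty [Pr [Pr [Pr [Base int]] * [Base int]] * [Base b]] → [Ty [Pr [Base unit]]]]

10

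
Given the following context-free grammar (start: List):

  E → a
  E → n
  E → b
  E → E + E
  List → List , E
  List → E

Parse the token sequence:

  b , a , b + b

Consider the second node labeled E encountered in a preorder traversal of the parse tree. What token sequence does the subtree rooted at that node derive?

a

[List [List [List [E b]] , [E a]] , [E [E b] + [E b]]]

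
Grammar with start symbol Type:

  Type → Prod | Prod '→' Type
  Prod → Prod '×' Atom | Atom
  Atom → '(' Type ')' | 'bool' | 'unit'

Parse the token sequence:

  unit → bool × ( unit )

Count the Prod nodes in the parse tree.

[Type [Prod [Atom unit]] → [Type [Prod [Prod [Atom bool]] × [Atom ( [Type [Prod [Atom unit]]] )]]]]

4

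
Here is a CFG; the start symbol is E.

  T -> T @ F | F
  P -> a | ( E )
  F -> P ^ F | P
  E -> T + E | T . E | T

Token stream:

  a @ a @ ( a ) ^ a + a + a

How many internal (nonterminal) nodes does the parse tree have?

24

[E [T [T [T [F [P a]]] @ [F [P a]]] @ [F [P ( [E [T [F [P a]]]] )] ^ [F [P a]]]] + [E [T [F [P a]]] + [E [T [F [P a]]]]]]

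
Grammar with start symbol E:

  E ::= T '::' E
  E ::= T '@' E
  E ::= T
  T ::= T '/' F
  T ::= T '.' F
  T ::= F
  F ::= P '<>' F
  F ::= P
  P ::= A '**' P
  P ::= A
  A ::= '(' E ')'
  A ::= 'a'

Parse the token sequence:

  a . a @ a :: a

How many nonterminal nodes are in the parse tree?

[E [T [T [F [P [A a]]]] . [F [P [A a]]]] @ [E [T [F [P [A a]]]] :: [E [T [F [P [A a]]]]]]]

19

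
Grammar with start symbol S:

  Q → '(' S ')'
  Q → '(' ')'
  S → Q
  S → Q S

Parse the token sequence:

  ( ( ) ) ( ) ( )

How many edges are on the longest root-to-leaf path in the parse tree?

4

[S [Q ( [S [Q ( )]] )] [S [Q ( )] [S [Q ( )]]]]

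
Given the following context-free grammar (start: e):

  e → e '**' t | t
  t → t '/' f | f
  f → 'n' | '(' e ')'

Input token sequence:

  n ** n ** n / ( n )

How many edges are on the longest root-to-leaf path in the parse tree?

6

[e [e [e [t [f n]]] ** [t [f n]]] ** [t [t [f n]] / [f ( [e [t [f n]]] )]]]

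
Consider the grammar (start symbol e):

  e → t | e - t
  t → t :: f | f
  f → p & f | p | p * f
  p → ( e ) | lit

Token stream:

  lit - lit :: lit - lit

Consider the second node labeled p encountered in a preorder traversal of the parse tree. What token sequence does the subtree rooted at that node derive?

lit

[e [e [e [t [f [p lit]]]] - [t [t [f [p lit]]] :: [f [p lit]]]] - [t [f [p lit]]]]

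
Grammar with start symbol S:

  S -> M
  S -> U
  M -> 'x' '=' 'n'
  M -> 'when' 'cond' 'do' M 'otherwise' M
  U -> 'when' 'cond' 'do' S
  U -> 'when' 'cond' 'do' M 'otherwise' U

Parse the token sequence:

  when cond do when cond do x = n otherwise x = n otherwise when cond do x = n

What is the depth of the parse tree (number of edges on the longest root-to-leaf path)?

5

[S [U when cond do [M when cond do [M x = n] otherwise [M x = n]] otherwise [U when cond do [S [M x = n]]]]]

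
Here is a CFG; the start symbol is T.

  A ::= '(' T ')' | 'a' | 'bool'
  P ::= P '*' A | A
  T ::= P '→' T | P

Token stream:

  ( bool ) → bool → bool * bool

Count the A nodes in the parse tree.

5

[T [P [A ( [T [P [A bool]]] )]] → [T [P [A bool]] → [T [P [P [A bool]] * [A bool]]]]]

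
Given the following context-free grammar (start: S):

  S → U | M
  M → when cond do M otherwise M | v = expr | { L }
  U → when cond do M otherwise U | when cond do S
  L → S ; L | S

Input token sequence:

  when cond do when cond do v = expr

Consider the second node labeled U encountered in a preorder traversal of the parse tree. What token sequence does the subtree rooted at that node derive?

[S [U when cond do [S [U when cond do [S [M v = expr]]]]]]

when cond do v = expr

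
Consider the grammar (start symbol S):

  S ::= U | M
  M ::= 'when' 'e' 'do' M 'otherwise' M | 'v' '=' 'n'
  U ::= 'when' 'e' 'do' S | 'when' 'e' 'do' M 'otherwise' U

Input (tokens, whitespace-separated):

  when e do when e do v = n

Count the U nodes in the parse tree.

[S [U when e do [S [U when e do [S [M v = n]]]]]]

2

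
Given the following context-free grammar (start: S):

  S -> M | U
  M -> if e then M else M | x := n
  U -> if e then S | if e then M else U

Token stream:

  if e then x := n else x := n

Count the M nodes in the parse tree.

3

[S [M if e then [M x := n] else [M x := n]]]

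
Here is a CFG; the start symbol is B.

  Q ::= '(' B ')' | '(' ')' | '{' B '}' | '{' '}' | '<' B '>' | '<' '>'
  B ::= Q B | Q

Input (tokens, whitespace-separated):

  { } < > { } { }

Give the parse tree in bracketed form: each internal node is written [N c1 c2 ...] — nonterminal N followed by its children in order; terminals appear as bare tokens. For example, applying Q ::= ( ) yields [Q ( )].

B
Q B
{ } B
{ } Q B
{ } < > B
{ } < > Q B
{ } < > { } B
{ } < > { } Q
{ } < > { } { }

[B [Q { }] [B [Q < >] [B [Q { }] [B [Q { }]]]]]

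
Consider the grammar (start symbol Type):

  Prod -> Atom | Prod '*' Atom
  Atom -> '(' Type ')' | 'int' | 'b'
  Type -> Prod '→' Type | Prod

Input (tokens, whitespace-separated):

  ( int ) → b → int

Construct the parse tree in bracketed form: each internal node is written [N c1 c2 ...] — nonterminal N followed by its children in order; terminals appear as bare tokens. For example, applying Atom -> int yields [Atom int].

[Type [Prod [Atom ( [Type [Prod [Atom int]]] )]] → [Type [Prod [Atom b]] → [Type [Prod [Atom int]]]]]

Type
Prod → Type
Atom → Type
( Type ) → Type
( Prod ) → Type
( Atom ) → Type
( int ) → Type
( int ) → Prod → Type
( int ) → Atom → Type
( int ) → b → Type
( int ) → b → Prod
( int ) → b → Atom
( int ) → b → int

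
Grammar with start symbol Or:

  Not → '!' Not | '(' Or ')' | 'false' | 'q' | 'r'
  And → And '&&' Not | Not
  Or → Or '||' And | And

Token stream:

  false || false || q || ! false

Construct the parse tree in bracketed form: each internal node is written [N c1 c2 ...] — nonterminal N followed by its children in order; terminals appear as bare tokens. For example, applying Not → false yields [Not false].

[Or [Or [Or [Or [And [Not false]]] || [And [Not false]]] || [And [Not q]]] || [And [Not ! [Not false]]]]

Or
Or || And
Or || And || And
Or || And || And || And
And || And || And || And
Not || And || And || And
false || And || And || And
false || Not || And || And
false || false || And || And
false || false || Not || And
false || false || q || And
false || false || q || Not
false || false || q || ! Not
false || false || q || ! false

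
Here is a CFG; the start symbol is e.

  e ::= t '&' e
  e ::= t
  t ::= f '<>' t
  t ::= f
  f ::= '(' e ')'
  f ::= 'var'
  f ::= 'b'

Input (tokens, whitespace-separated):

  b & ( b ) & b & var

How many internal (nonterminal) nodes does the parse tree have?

[e [t [f b]] & [e [t [f ( [e [t [f b]]] )]] & [e [t [f b]] & [e [t [f var]]]]]]

15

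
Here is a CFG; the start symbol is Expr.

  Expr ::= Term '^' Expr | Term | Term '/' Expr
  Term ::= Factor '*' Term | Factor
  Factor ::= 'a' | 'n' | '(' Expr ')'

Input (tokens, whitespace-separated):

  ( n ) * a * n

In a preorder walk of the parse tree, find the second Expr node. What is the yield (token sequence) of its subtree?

n

[Expr [Term [Factor ( [Expr [Term [Factor n]]] )] * [Term [Factor a] * [Term [Factor n]]]]]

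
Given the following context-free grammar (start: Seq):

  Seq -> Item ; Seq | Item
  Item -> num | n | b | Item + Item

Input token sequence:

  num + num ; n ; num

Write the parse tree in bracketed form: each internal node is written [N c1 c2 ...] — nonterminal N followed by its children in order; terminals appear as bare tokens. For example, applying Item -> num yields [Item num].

[Seq [Item [Item num] + [Item num]] ; [Seq [Item n] ; [Seq [Item num]]]]

Seq
Item ; Seq
Item + Item ; Seq
num + Item ; Seq
num + num ; Seq
num + num ; Item ; Seq
num + num ; n ; Seq
num + num ; n ; Item
num + num ; n ; num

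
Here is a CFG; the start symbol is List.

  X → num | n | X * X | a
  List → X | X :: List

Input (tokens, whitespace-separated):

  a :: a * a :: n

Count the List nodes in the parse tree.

[List [X a] :: [List [X [X a] * [X a]] :: [List [X n]]]]

3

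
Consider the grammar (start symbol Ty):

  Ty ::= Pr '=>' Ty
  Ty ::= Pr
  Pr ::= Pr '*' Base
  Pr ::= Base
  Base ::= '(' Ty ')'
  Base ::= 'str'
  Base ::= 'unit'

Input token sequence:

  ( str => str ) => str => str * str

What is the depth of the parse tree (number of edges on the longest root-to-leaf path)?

7

[Ty [Pr [Base ( [Ty [Pr [Base str]] => [Ty [Pr [Base str]]]] )]] => [Ty [Pr [Base str]] => [Ty [Pr [Pr [Base str]] * [Base str]]]]]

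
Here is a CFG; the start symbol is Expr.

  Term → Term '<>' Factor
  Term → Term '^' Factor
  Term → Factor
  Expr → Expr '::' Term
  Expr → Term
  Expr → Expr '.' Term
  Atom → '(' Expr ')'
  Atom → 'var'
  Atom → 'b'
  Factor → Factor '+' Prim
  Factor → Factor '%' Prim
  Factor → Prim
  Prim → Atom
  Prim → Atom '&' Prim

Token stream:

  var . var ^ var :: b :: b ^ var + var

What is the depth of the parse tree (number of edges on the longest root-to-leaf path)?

[Expr [Expr [Expr [Expr [Term [Factor [Prim [Atom var]]]]] . [Term [Term [Factor [Prim [Atom var]]]] ^ [Factor [Prim [Atom var]]]]] :: [Term [Factor [Prim [Atom b]]]]] :: [Term [Term [Factor [Prim [Atom b]]]] ^ [Factor [Factor [Prim [Atom var]]] + [Prim [Atom var]]]]]

8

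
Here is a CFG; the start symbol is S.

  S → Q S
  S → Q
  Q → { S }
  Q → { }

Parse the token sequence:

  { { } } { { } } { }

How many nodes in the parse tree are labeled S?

5

[S [Q { [S [Q { }]] }] [S [Q { [S [Q { }]] }] [S [Q { }]]]]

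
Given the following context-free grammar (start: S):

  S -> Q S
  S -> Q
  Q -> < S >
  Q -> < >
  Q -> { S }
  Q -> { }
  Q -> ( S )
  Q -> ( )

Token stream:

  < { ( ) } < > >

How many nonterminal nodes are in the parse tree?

[S [Q < [S [Q { [S [Q ( )]] }] [S [Q < >]]] >]]

8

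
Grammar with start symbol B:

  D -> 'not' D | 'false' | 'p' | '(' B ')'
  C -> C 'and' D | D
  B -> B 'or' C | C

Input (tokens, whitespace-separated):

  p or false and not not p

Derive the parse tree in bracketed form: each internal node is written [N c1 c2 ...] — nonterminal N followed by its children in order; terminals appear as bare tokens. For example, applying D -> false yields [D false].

[B [B [C [D p]]] or [C [C [D false]] and [D not [D not [D p]]]]]

B
B or C
C or C
D or C
p or C
p or C and D
p or D and D
p or false and D
p or false and not D
p or false and not not D
p or false and not not p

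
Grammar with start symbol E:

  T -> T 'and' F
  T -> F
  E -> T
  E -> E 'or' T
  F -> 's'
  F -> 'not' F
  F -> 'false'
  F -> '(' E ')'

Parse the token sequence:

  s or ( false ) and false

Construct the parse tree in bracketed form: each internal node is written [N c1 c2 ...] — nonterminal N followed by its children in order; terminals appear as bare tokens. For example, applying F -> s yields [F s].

[E [E [T [F s]]] or [T [T [F ( [E [T [F false]]] )]] and [F false]]]

E
E or T
T or T
F or T
s or T
s or T and F
s or F and F
s or ( E ) and F
s or ( T ) and F
s or ( F ) and F
s or ( false ) and F
s or ( false ) and false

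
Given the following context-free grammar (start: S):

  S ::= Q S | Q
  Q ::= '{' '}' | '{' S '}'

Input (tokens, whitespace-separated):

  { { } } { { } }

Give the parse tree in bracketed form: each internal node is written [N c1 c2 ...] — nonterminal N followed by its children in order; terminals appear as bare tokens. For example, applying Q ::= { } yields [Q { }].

[S [Q { [S [Q { }]] }] [S [Q { [S [Q { }]] }]]]

S
Q S
{ S } S
{ Q } S
{ { } } S
{ { } } Q
{ { } } { S }
{ { } } { Q }
{ { } } { { } }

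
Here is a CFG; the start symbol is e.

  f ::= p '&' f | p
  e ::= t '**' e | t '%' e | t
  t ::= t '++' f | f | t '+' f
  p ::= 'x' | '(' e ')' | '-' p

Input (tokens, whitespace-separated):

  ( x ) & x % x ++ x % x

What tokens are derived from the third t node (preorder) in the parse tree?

[e [t [f [p ( [e [t [f [p x]]]] )] & [f [p x]]]] % [e [t [t [f [p x]]] ++ [f [p x]]] % [e [t [f [p x]]]]]]

x ++ x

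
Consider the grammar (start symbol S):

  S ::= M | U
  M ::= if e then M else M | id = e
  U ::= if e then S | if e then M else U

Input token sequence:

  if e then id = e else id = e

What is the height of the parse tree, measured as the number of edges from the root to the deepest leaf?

3

[S [M if e then [M id = e] else [M id = e]]]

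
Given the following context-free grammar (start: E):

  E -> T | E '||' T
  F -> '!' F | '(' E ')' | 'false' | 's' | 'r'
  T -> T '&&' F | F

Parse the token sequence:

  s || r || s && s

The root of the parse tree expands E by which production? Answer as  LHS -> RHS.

E -> E '||' T

[E [E [E [T [F s]]] || [T [F r]]] || [T [T [F s]] && [F s]]]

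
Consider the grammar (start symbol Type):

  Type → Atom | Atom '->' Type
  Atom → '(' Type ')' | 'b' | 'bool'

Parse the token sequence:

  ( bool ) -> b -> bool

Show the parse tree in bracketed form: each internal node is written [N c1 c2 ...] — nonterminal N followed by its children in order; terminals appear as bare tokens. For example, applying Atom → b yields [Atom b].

Type
Atom -> Type
( Type ) -> Type
( Atom ) -> Type
( bool ) -> Type
( bool ) -> Atom -> Type
( bool ) -> b -> Type
( bool ) -> b -> Atom
( bool ) -> b -> bool

[Type [Atom ( [Type [Atom bool]] )] -> [Type [Atom b] -> [Type [Atom bool]]]]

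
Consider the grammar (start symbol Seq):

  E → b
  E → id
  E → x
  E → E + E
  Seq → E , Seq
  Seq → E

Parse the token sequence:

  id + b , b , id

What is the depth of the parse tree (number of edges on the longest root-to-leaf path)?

[Seq [E [E id] + [E b]] , [Seq [E b] , [Seq [E id]]]]

4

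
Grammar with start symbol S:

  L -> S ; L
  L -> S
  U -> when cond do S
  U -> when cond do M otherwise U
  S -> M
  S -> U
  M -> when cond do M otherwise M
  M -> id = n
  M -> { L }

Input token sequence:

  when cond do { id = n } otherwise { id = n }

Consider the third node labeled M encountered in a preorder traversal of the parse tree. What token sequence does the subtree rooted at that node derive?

id = n

[S [M when cond do [M { [L [S [M id = n]]] }] otherwise [M { [L [S [M id = n]]] }]]]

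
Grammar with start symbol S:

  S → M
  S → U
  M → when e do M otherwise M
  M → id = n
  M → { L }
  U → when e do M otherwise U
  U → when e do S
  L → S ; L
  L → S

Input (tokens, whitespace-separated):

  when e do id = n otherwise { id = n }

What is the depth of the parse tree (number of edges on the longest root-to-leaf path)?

6

[S [M when e do [M id = n] otherwise [M { [L [S [M id = n]]] }]]]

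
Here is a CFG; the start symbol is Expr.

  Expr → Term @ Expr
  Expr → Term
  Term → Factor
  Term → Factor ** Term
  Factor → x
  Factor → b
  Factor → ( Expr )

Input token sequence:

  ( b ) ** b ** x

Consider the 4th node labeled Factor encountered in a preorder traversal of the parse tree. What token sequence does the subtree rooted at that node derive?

[Expr [Term [Factor ( [Expr [Term [Factor b]]] )] ** [Term [Factor b] ** [Term [Factor x]]]]]

x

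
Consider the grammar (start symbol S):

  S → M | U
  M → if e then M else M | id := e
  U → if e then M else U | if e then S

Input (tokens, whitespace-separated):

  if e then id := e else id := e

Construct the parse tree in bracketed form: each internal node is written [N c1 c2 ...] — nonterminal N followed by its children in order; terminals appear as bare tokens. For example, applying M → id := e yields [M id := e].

[S [M if e then [M id := e] else [M id := e]]]

S
M
if e then M else M
if e then id := e else M
if e then id := e else id := e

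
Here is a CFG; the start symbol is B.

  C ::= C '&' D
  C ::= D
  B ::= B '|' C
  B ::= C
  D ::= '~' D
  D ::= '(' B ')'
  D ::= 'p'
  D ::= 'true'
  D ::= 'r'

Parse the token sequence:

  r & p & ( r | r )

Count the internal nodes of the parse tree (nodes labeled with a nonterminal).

[B [C [C [C [D r]] & [D p]] & [D ( [B [B [C [D r]]] | [C [D r]]] )]]]

13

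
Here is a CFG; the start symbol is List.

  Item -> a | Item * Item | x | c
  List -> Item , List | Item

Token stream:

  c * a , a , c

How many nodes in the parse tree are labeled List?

3

[List [Item [Item c] * [Item a]] , [List [Item a] , [List [Item c]]]]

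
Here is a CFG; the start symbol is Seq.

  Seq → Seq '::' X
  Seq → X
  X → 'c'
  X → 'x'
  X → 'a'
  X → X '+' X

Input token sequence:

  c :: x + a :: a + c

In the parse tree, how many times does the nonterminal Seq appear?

[Seq [Seq [Seq [X c]] :: [X [X x] + [X a]]] :: [X [X a] + [X c]]]

3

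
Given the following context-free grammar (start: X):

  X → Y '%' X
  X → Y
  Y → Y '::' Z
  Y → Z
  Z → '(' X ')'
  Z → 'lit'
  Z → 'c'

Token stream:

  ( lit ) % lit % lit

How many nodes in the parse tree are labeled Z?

[X [Y [Z ( [X [Y [Z lit]]] )]] % [X [Y [Z lit]] % [X [Y [Z lit]]]]]

4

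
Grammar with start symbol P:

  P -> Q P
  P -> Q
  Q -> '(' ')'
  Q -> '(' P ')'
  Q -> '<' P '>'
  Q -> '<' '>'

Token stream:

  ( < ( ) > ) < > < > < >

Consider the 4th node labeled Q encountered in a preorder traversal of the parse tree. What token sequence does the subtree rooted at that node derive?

< >

[P [Q ( [P [Q < [P [Q ( )]] >]] )] [P [Q < >] [P [Q < >] [P [Q < >]]]]]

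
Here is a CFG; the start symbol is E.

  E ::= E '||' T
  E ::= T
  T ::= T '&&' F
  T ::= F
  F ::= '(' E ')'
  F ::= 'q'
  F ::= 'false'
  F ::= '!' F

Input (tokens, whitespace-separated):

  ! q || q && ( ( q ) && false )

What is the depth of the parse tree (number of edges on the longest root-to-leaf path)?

10

[E [E [T [F ! [F q]]]] || [T [T [F q]] && [F ( [E [T [T [F ( [E [T [F q]]] )]] && [F false]]] )]]]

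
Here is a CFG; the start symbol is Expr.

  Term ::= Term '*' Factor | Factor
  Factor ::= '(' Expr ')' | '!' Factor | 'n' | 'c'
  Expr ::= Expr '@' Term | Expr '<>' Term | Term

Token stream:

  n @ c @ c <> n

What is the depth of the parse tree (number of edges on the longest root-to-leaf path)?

[Expr [Expr [Expr [Expr [Term [Factor n]]] @ [Term [Factor c]]] @ [Term [Factor c]]] <> [Term [Factor n]]]

6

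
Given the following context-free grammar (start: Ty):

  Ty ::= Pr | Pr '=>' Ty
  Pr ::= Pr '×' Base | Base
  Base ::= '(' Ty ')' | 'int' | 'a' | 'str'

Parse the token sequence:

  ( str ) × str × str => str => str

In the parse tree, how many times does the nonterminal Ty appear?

4

[Ty [Pr [Pr [Pr [Base ( [Ty [Pr [Base str]]] )]] × [Base str]] × [Base str]] => [Ty [Pr [Base str]] => [Ty [Pr [Base str]]]]]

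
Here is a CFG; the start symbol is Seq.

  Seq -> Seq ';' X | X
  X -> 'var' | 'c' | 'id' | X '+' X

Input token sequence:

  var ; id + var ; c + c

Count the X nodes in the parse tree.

7

[Seq [Seq [Seq [X var]] ; [X [X id] + [X var]]] ; [X [X c] + [X c]]]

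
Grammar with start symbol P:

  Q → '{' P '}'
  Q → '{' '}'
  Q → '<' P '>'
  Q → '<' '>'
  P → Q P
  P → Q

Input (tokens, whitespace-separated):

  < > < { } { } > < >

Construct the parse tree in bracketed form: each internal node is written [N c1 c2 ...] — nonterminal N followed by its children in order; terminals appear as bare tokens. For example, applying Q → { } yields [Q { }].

P
Q P
< > P
< > Q P
< > < P > P
< > < Q P > P
< > < { } P > P
< > < { } Q > P
< > < { } { } > P
< > < { } { } > Q
< > < { } { } > < >

[P [Q < >] [P [Q < [P [Q { }] [P [Q { }]]] >] [P [Q < >]]]]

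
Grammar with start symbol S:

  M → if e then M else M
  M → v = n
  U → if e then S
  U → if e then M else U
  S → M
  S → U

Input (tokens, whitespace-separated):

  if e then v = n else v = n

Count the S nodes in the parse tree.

1

[S [M if e then [M v = n] else [M v = n]]]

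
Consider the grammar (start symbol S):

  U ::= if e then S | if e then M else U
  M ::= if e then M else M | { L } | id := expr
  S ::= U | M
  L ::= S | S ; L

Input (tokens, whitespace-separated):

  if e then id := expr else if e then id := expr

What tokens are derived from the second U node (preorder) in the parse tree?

[S [U if e then [M id := expr] else [U if e then [S [M id := expr]]]]]

if e then id := expr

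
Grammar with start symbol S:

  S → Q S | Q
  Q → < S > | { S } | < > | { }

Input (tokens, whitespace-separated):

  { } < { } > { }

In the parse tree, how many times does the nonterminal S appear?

[S [Q { }] [S [Q < [S [Q { }]] >] [S [Q { }]]]]

4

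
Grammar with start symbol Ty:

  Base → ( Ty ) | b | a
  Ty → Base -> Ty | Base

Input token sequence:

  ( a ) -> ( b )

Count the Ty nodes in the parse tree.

4

[Ty [Base ( [Ty [Base a]] )] -> [Ty [Base ( [Ty [Base b]] )]]]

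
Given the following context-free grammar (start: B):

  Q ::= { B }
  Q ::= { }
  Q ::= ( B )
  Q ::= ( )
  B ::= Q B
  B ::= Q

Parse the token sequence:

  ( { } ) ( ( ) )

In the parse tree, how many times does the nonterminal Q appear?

4

[B [Q ( [B [Q { }]] )] [B [Q ( [B [Q ( )]] )]]]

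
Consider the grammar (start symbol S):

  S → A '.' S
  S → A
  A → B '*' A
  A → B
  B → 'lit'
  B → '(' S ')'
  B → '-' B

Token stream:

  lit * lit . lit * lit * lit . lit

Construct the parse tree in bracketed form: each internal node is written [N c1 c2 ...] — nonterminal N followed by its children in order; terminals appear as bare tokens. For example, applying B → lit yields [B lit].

S
A . S
B * A . S
lit * A . S
lit * B . S
lit * lit . S
lit * lit . A . S
lit * lit . B * A . S
lit * lit . lit * A . S
lit * lit . lit * B * A . S
lit * lit . lit * lit * A . S
lit * lit . lit * lit * B . S
lit * lit . lit * lit * lit . S
lit * lit . lit * lit * lit . A
lit * lit . lit * lit * lit . B
lit * lit . lit * lit * lit . lit

[S [A [B lit] * [A [B lit]]] . [S [A [B lit] * [A [B lit] * [A [B lit]]]] . [S [A [B lit]]]]]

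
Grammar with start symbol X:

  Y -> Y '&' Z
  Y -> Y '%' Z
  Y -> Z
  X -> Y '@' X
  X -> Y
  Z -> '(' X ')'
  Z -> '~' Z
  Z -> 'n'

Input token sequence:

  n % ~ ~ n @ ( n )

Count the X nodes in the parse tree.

[X [Y [Y [Z n]] % [Z ~ [Z ~ [Z n]]]] @ [X [Y [Z ( [X [Y [Z n]]] )]]]]

3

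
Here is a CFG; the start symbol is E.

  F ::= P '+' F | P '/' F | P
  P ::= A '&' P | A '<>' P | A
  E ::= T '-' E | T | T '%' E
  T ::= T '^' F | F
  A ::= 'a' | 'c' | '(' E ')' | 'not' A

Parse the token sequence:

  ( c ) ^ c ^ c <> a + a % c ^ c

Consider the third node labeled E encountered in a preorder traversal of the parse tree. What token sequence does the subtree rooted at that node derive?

[E [T [T [T [F [P [A ( [E [T [F [P [A c]]]]] )]]]] ^ [F [P [A c]]]] ^ [F [P [A c] <> [P [A a]]] + [F [P [A a]]]]] % [E [T [T [F [P [A c]]]] ^ [F [P [A c]]]]]]

c ^ c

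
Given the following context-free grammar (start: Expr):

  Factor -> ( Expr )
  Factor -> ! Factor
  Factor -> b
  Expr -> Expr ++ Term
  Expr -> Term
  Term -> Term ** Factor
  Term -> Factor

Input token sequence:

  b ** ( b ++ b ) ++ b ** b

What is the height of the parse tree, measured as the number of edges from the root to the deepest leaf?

8

[Expr [Expr [Term [Term [Factor b]] ** [Factor ( [Expr [Expr [Term [Factor b]]] ++ [Term [Factor b]]] )]]] ++ [Term [Term [Factor b]] ** [Factor b]]]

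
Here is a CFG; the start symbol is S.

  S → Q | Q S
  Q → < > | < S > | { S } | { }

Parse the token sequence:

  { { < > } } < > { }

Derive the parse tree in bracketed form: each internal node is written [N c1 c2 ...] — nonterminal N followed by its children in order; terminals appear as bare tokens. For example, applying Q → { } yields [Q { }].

S
Q S
{ S } S
{ Q } S
{ { S } } S
{ { Q } } S
{ { < > } } S
{ { < > } } Q S
{ { < > } } < > S
{ { < > } } < > Q
{ { < > } } < > { }

[S [Q { [S [Q { [S [Q < >]] }]] }] [S [Q < >] [S [Q { }]]]]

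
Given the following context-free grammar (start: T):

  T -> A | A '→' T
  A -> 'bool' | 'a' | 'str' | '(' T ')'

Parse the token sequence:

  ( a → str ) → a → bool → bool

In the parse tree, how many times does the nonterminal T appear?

6

[T [A ( [T [A a] → [T [A str]]] )] → [T [A a] → [T [A bool] → [T [A bool]]]]]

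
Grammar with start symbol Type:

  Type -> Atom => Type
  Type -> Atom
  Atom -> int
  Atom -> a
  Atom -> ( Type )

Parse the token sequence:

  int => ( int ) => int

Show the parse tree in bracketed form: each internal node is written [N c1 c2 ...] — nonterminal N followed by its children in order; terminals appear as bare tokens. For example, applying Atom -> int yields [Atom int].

[Type [Atom int] => [Type [Atom ( [Type [Atom int]] )] => [Type [Atom int]]]]

Type
Atom => Type
int => Type
int => Atom => Type
int => ( Type ) => Type
int => ( Atom ) => Type
int => ( int ) => Type
int => ( int ) => Atom
int => ( int ) => int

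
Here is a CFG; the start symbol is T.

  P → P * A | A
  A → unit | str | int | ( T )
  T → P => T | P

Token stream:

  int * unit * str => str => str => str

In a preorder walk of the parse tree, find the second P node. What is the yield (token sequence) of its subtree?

int * unit

[T [P [P [P [A int]] * [A unit]] * [A str]] => [T [P [A str]] => [T [P [A str]] => [T [P [A str]]]]]]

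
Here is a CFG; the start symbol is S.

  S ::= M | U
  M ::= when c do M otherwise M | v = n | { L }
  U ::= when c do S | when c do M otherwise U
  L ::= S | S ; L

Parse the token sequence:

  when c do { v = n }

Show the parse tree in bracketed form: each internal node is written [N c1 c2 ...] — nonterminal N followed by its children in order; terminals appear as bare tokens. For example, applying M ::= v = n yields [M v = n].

S
U
when c do S
when c do M
when c do { L }
when c do { S }
when c do { M }
when c do { v = n }

[S [U when c do [S [M { [L [S [M v = n]]] }]]]]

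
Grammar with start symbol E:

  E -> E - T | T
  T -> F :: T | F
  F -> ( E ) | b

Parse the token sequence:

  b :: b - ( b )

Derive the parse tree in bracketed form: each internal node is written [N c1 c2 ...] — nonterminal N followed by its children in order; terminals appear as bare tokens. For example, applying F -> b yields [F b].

[E [E [T [F b] :: [T [F b]]]] - [T [F ( [E [T [F b]]] )]]]

E
E - T
T - T
F :: T - T
b :: T - T
b :: F - T
b :: b - T
b :: b - F
b :: b - ( E )
b :: b - ( T )
b :: b - ( F )
b :: b - ( b )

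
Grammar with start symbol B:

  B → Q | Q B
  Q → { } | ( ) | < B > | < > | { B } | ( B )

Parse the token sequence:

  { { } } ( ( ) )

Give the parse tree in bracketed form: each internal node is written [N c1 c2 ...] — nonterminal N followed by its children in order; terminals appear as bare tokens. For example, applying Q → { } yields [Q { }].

B
Q B
{ B } B
{ Q } B
{ { } } B
{ { } } Q
{ { } } ( B )
{ { } } ( Q )
{ { } } ( ( ) )

[B [Q { [B [Q { }]] }] [B [Q ( [B [Q ( )]] )]]]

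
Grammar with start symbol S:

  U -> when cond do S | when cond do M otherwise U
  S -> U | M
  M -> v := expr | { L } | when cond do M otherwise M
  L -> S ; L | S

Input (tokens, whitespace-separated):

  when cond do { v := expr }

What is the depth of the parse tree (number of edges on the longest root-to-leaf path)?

[S [U when cond do [S [M { [L [S [M v := expr]]] }]]]]

7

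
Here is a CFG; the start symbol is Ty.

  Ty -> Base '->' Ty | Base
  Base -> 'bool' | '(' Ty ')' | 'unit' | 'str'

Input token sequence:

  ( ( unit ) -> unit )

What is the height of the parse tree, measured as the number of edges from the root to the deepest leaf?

6

[Ty [Base ( [Ty [Base ( [Ty [Base unit]] )] -> [Ty [Base unit]]] )]]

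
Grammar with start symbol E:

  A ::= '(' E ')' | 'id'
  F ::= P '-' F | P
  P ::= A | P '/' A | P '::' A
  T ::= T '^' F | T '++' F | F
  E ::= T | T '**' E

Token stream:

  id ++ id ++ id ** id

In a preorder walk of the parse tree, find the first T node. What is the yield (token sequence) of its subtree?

[E [T [T [T [F [P [A id]]]] ++ [F [P [A id]]]] ++ [F [P [A id]]]] ** [E [T [F [P [A id]]]]]]

id ++ id ++ id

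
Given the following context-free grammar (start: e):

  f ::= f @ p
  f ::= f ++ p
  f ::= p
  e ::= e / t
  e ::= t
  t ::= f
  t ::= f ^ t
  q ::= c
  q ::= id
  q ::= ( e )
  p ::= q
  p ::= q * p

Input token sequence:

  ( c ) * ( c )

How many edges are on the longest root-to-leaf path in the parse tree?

[e [t [f [p [q ( [e [t [f [p [q c]]]]] )] * [p [q ( [e [t [f [p [q c]]]]] )]]]]]]

11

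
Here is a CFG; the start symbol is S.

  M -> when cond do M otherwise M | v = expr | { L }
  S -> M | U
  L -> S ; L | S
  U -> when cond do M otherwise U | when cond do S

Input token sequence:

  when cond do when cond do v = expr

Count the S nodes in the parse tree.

3

[S [U when cond do [S [U when cond do [S [M v = expr]]]]]]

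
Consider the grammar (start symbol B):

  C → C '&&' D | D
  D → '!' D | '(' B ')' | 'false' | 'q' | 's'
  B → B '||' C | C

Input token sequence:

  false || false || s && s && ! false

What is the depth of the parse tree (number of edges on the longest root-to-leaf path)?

5

[B [B [B [C [D false]]] || [C [D false]]] || [C [C [C [D s]] && [D s]] && [D ! [D false]]]]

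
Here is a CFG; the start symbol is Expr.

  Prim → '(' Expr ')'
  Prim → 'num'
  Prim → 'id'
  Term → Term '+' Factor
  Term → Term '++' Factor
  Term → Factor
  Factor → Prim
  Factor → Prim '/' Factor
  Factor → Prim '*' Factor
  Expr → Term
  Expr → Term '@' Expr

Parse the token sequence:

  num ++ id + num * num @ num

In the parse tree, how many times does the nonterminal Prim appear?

5

[Expr [Term [Term [Term [Factor [Prim num]]] ++ [Factor [Prim id]]] + [Factor [Prim num] * [Factor [Prim num]]]] @ [Expr [Term [Factor [Prim num]]]]]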